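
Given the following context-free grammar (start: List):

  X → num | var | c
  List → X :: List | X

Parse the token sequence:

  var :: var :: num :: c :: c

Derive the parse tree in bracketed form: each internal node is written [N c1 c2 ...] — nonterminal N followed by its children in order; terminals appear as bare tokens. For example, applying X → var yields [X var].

[List [X var] :: [List [X var] :: [List [X num] :: [List [X c] :: [List [X c]]]]]]

List
X :: List
var :: List
var :: X :: List
var :: var :: List
var :: var :: X :: List
var :: var :: num :: List
var :: var :: num :: X :: List
var :: var :: num :: c :: List
var :: var :: num :: c :: X
var :: var :: num :: c :: c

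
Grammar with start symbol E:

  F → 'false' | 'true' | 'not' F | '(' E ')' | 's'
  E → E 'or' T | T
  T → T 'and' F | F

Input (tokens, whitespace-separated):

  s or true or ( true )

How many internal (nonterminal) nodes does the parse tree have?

12

[E [E [E [T [F s]]] or [T [F true]]] or [T [F ( [E [T [F true]]] )]]]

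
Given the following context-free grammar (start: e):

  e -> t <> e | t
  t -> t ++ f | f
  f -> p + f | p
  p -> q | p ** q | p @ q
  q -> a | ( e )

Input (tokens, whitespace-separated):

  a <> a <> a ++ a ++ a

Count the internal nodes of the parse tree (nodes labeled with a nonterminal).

[e [t [f [p [q a]]]] <> [e [t [f [p [q a]]]] <> [e [t [t [t [f [p [q a]]]] ++ [f [p [q a]]]] ++ [f [p [q a]]]]]]]

23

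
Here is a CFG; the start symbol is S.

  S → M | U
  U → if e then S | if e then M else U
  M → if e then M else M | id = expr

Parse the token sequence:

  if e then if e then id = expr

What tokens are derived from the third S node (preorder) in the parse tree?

[S [U if e then [S [U if e then [S [M id = expr]]]]]]

id = expr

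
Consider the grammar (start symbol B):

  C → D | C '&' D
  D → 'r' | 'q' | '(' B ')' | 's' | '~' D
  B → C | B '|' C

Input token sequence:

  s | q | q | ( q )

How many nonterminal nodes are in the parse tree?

[B [B [B [B [C [D s]]] | [C [D q]]] | [C [D q]]] | [C [D ( [B [C [D q]]] )]]]

15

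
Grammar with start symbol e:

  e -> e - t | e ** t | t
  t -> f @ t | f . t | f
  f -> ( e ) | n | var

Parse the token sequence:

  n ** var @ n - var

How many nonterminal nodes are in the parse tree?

[e [e [e [t [f n]]] ** [t [f var] @ [t [f n]]]] - [t [f var]]]

11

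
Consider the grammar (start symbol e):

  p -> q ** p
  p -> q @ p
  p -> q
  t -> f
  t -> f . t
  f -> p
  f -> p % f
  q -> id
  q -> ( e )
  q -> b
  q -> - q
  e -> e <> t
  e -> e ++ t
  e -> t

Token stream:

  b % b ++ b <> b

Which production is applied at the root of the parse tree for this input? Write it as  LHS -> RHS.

e -> e <> t

[e [e [e [t [f [p [q b]] % [f [p [q b]]]]]] ++ [t [f [p [q b]]]]] <> [t [f [p [q b]]]]]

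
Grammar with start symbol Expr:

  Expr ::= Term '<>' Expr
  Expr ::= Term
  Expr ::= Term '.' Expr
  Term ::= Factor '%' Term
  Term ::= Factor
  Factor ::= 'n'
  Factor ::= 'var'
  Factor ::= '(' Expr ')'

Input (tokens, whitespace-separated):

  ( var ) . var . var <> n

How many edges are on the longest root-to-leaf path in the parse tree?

6

[Expr [Term [Factor ( [Expr [Term [Factor var]]] )]] . [Expr [Term [Factor var]] . [Expr [Term [Factor var]] <> [Expr [Term [Factor n]]]]]]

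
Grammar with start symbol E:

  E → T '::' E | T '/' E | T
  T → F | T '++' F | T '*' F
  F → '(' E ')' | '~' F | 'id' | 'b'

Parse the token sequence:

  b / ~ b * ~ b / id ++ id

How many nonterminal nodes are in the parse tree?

[E [T [F b]] / [E [T [T [F ~ [F b]]] * [F ~ [F b]]] / [E [T [T [F id]] ++ [F id]]]]]

15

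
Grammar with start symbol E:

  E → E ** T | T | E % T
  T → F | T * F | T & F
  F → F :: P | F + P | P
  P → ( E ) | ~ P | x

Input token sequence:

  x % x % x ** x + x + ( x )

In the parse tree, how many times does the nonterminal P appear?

7

[E [E [E [E [T [F [P x]]]] % [T [F [P x]]]] % [T [F [P x]]]] ** [T [F [F [F [P x]] + [P x]] + [P ( [E [T [F [P x]]]] )]]]]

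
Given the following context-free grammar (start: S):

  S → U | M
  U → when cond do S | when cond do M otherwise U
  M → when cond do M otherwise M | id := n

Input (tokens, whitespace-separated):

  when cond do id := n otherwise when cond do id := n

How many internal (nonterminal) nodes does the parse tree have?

6

[S [U when cond do [M id := n] otherwise [U when cond do [S [M id := n]]]]]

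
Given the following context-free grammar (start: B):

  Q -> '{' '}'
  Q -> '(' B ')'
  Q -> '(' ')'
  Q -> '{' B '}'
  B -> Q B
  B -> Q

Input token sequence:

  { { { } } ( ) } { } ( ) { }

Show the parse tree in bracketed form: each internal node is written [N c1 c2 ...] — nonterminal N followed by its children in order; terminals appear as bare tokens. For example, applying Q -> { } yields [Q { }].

B
Q B
{ B } B
{ Q B } B
{ { B } B } B
{ { Q } B } B
{ { { } } B } B
{ { { } } Q } B
{ { { } } ( ) } B
{ { { } } ( ) } Q B
{ { { } } ( ) } { } B
{ { { } } ( ) } { } Q B
{ { { } } ( ) } { } ( ) B
{ { { } } ( ) } { } ( ) Q
{ { { } } ( ) } { } ( ) { }

[B [Q { [B [Q { [B [Q { }]] }] [B [Q ( )]]] }] [B [Q { }] [B [Q ( )] [B [Q { }]]]]]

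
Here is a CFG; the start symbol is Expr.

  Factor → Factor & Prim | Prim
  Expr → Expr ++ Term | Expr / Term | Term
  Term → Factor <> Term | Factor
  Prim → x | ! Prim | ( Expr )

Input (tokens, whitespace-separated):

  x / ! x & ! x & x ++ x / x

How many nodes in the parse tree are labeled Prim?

[Expr [Expr [Expr [Expr [Term [Factor [Prim x]]]] / [Term [Factor [Factor [Factor [Prim ! [Prim x]]] & [Prim ! [Prim x]]] & [Prim x]]]] ++ [Term [Factor [Prim x]]]] / [Term [Factor [Prim x]]]]

8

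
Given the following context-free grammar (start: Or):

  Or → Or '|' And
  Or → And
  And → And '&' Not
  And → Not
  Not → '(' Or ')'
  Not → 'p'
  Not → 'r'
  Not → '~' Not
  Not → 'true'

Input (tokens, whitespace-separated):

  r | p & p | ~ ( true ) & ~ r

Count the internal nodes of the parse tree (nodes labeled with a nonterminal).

[Or [Or [Or [And [Not r]]] | [And [And [Not p]] & [Not p]]] | [And [And [Not ~ [Not ( [Or [And [Not true]]] )]]] & [Not ~ [Not r]]]]

18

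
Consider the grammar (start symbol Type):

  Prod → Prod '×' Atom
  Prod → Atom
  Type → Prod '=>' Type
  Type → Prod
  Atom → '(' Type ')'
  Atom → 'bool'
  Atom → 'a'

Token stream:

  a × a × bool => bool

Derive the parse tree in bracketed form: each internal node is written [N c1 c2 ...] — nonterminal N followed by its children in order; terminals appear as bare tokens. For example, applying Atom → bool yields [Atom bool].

[Type [Prod [Prod [Prod [Atom a]] × [Atom a]] × [Atom bool]] => [Type [Prod [Atom bool]]]]

Type
Prod => Type
Prod × Atom => Type
Prod × Atom × Atom => Type
Atom × Atom × Atom => Type
a × Atom × Atom => Type
a × a × Atom => Type
a × a × bool => Type
a × a × bool => Prod
a × a × bool => Atom
a × a × bool => bool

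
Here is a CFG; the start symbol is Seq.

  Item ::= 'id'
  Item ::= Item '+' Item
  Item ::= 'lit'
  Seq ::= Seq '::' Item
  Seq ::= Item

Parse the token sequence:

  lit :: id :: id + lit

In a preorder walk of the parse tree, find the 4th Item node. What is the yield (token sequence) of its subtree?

id

[Seq [Seq [Seq [Item lit]] :: [Item id]] :: [Item [Item id] + [Item lit]]]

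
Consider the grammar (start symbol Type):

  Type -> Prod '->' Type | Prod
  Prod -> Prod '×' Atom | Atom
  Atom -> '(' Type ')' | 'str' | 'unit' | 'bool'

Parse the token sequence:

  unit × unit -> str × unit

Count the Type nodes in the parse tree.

[Type [Prod [Prod [Atom unit]] × [Atom unit]] -> [Type [Prod [Prod [Atom str]] × [Atom unit]]]]

2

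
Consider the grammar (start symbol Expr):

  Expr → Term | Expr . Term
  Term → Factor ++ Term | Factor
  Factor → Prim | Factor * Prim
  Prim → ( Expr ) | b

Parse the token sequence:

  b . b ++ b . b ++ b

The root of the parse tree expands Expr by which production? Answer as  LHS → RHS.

Expr → Expr . Term

[Expr [Expr [Expr [Term [Factor [Prim b]]]] . [Term [Factor [Prim b]] ++ [Term [Factor [Prim b]]]]] . [Term [Factor [Prim b]] ++ [Term [Factor [Prim b]]]]]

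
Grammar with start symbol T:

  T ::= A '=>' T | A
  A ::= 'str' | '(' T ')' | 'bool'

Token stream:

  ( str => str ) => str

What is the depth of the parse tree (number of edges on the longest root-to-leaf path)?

5

[T [A ( [T [A str] => [T [A str]]] )] => [T [A str]]]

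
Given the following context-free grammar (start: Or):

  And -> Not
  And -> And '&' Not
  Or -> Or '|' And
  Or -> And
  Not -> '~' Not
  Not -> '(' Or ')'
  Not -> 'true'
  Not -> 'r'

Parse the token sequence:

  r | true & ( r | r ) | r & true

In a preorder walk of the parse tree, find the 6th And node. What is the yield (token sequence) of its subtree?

r & true

[Or [Or [Or [And [Not r]]] | [And [And [Not true]] & [Not ( [Or [Or [And [Not r]]] | [And [Not r]]] )]]] | [And [And [Not r]] & [Not true]]]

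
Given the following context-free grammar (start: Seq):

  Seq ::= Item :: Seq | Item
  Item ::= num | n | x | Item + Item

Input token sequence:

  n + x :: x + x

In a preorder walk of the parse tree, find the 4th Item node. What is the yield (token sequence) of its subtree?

x + x

[Seq [Item [Item n] + [Item x]] :: [Seq [Item [Item x] + [Item x]]]]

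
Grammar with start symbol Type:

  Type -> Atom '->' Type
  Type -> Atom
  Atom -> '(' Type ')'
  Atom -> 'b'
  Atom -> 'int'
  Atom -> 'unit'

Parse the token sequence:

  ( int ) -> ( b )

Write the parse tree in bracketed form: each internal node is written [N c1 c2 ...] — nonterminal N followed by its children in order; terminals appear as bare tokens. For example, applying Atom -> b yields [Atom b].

[Type [Atom ( [Type [Atom int]] )] -> [Type [Atom ( [Type [Atom b]] )]]]

Type
Atom -> Type
( Type ) -> Type
( Atom ) -> Type
( int ) -> Type
( int ) -> Atom
( int ) -> ( Type )
( int ) -> ( Atom )
( int ) -> ( b )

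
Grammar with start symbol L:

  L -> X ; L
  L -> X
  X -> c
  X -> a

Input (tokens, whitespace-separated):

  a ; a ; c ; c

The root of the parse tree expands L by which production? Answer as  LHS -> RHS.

[L [X a] ; [L [X a] ; [L [X c] ; [L [X c]]]]]

L -> X ; L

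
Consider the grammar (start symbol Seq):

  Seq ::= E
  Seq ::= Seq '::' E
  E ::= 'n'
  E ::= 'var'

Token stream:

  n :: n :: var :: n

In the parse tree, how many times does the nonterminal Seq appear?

[Seq [Seq [Seq [Seq [E n]] :: [E n]] :: [E var]] :: [E n]]

4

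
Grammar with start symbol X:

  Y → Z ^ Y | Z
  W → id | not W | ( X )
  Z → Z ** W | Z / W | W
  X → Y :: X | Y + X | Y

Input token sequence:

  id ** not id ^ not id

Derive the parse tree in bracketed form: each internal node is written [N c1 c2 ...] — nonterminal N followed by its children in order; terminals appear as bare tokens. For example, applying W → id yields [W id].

X
Y
Z ^ Y
Z ** W ^ Y
W ** W ^ Y
id ** W ^ Y
id ** not W ^ Y
id ** not id ^ Y
id ** not id ^ Z
id ** not id ^ W
id ** not id ^ not W
id ** not id ^ not id

[X [Y [Z [Z [W id]] ** [W not [W id]]] ^ [Y [Z [W not [W id]]]]]]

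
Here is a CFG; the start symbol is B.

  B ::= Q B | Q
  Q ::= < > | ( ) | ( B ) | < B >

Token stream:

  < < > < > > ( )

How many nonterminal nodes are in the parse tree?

8

[B [Q < [B [Q < >] [B [Q < >]]] >] [B [Q ( )]]]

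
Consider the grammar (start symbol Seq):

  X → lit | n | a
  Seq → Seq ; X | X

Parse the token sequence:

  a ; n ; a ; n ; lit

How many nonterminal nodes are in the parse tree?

[Seq [Seq [Seq [Seq [Seq [X a]] ; [X n]] ; [X a]] ; [X n]] ; [X lit]]

10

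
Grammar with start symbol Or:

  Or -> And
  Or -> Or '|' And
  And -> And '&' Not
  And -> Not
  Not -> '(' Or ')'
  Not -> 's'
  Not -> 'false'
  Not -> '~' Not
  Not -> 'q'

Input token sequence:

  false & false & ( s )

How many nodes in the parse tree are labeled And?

[Or [And [And [And [Not false]] & [Not false]] & [Not ( [Or [And [Not s]]] )]]]

4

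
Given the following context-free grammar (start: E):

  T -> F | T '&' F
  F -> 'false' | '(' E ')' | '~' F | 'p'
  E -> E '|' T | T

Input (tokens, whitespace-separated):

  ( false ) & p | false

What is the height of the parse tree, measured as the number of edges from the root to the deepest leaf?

8

[E [E [T [T [F ( [E [T [F false]]] )]] & [F p]]] | [T [F false]]]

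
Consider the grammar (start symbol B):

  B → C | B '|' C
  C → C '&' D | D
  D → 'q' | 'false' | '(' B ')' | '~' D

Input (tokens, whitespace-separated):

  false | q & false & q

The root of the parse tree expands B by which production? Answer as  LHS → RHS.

B → B '|' C

[B [B [C [D false]]] | [C [C [C [D q]] & [D false]] & [D q]]]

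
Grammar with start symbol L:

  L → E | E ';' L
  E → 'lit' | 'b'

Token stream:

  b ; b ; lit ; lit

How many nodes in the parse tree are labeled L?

[L [E b] ; [L [E b] ; [L [E lit] ; [L [E lit]]]]]

4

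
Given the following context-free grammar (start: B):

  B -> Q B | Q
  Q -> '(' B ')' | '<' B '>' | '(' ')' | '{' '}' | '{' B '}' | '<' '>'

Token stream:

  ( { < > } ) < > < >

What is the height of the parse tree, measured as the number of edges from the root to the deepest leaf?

[B [Q ( [B [Q { [B [Q < >]] }]] )] [B [Q < >] [B [Q < >]]]]

6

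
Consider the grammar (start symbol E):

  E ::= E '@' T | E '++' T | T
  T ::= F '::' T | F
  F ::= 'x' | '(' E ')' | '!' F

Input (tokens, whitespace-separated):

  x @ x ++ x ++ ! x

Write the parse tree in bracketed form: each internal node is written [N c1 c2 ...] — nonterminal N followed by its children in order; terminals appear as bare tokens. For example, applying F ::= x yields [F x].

[E [E [E [E [T [F x]]] @ [T [F x]]] ++ [T [F x]]] ++ [T [F ! [F x]]]]

E
E ++ T
E ++ T ++ T
E @ T ++ T ++ T
T @ T ++ T ++ T
F @ T ++ T ++ T
x @ T ++ T ++ T
x @ F ++ T ++ T
x @ x ++ T ++ T
x @ x ++ F ++ T
x @ x ++ x ++ T
x @ x ++ x ++ F
x @ x ++ x ++ ! F
x @ x ++ x ++ ! x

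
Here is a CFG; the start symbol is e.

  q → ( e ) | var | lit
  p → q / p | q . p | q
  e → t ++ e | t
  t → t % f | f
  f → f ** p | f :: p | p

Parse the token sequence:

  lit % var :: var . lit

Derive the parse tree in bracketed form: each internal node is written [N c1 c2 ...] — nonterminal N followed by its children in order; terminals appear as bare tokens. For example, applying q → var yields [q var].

e
t
t % f
f % f
p % f
q % f
lit % f
lit % f :: p
lit % p :: p
lit % q :: p
lit % var :: p
lit % var :: q . p
lit % var :: var . p
lit % var :: var . q
lit % var :: var . lit

[e [t [t [f [p [q lit]]]] % [f [f [p [q var]]] :: [p [q var] . [p [q lit]]]]]]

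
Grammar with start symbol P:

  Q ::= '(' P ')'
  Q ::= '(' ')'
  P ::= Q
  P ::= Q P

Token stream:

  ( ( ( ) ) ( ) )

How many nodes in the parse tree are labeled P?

4

[P [Q ( [P [Q ( [P [Q ( )]] )] [P [Q ( )]]] )]]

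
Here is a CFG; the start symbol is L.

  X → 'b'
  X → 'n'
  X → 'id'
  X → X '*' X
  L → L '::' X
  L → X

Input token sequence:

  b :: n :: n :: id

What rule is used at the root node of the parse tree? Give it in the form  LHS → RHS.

L → L '::' X

[L [L [L [L [X b]] :: [X n]] :: [X n]] :: [X id]]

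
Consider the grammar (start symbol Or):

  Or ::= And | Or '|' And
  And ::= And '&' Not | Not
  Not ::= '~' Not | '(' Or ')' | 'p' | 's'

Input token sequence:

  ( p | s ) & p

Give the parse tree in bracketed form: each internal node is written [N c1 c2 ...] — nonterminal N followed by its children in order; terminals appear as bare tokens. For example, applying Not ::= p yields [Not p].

[Or [And [And [Not ( [Or [Or [And [Not p]]] | [And [Not s]]] )]] & [Not p]]]

Or
And
And & Not
Not & Not
( Or ) & Not
( Or | And ) & Not
( And | And ) & Not
( Not | And ) & Not
( p | And ) & Not
( p | Not ) & Not
( p | s ) & Not
( p | s ) & p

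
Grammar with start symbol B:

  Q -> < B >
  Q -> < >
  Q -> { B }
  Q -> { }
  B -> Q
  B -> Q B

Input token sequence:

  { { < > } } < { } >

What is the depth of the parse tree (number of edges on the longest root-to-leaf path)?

6

[B [Q { [B [Q { [B [Q < >]] }]] }] [B [Q < [B [Q { }]] >]]]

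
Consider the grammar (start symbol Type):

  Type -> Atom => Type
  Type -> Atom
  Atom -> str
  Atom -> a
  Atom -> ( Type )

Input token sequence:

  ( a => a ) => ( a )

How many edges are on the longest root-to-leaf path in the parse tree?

5

[Type [Atom ( [Type [Atom a] => [Type [Atom a]]] )] => [Type [Atom ( [Type [Atom a]] )]]]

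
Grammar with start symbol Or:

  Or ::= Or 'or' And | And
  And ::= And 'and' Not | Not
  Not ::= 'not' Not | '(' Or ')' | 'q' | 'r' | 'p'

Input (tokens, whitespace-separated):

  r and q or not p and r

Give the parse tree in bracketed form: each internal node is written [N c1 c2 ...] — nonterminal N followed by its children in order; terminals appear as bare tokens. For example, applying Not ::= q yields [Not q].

[Or [Or [And [And [Not r]] and [Not q]]] or [And [And [Not not [Not p]]] and [Not r]]]

Or
Or or And
And or And
And and Not or And
Not and Not or And
r and Not or And
r and q or And
r and q or And and Not
r and q or Not and Not
r and q or not Not and Not
r and q or not p and Not
r and q or not p and r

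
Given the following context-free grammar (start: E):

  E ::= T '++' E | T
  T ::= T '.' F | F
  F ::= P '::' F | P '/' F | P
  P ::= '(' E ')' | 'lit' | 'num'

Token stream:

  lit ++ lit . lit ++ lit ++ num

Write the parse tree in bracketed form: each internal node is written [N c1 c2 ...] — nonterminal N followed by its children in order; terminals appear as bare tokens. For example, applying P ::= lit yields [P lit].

E
T ++ E
F ++ E
P ++ E
lit ++ E
lit ++ T ++ E
lit ++ T . F ++ E
lit ++ F . F ++ E
lit ++ P . F ++ E
lit ++ lit . F ++ E
lit ++ lit . P ++ E
lit ++ lit . lit ++ E
lit ++ lit . lit ++ T ++ E
lit ++ lit . lit ++ F ++ E
lit ++ lit . lit ++ P ++ E
lit ++ lit . lit ++ lit ++ E
lit ++ lit . lit ++ lit ++ T
lit ++ lit . lit ++ lit ++ F
lit ++ lit . lit ++ lit ++ P
lit ++ lit . lit ++ lit ++ num

[E [T [F [P lit]]] ++ [E [T [T [F [P lit]]] . [F [P lit]]] ++ [E [T [F [P lit]]] ++ [E [T [F [P num]]]]]]]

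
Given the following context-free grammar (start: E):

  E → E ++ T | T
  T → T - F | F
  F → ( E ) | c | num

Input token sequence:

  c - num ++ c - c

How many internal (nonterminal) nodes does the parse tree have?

10

[E [E [T [T [F c]] - [F num]]] ++ [T [T [F c]] - [F c]]]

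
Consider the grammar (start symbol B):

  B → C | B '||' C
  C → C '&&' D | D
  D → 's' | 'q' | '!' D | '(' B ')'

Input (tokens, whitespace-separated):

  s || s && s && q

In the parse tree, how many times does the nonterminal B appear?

2

[B [B [C [D s]]] || [C [C [C [D s]] && [D s]] && [D q]]]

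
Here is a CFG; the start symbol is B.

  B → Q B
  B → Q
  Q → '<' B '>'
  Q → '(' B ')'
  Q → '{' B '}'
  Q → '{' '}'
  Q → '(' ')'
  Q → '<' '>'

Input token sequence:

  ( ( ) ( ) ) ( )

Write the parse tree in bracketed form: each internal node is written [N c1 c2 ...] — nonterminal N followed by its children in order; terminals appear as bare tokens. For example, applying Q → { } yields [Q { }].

B
Q B
( B ) B
( Q B ) B
( ( ) B ) B
( ( ) Q ) B
( ( ) ( ) ) B
( ( ) ( ) ) Q
( ( ) ( ) ) ( )

[B [Q ( [B [Q ( )] [B [Q ( )]]] )] [B [Q ( )]]]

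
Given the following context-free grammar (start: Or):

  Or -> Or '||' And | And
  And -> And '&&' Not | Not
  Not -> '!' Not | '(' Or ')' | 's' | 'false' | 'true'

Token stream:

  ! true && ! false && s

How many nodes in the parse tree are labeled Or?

1

[Or [And [And [And [Not ! [Not true]]] && [Not ! [Not false]]] && [Not s]]]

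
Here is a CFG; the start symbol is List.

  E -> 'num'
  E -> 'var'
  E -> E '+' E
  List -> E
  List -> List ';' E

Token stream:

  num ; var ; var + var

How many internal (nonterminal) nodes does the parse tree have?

[List [List [List [E num]] ; [E var]] ; [E [E var] + [E var]]]

8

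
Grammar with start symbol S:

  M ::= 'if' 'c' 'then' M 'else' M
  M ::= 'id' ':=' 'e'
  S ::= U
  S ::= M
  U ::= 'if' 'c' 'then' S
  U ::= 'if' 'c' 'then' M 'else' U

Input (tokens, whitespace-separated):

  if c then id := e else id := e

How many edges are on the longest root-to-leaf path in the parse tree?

3

[S [M if c then [M id := e] else [M id := e]]]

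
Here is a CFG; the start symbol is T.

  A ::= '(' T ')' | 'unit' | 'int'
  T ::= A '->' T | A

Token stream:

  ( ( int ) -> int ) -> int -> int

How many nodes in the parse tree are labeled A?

[T [A ( [T [A ( [T [A int]] )] -> [T [A int]]] )] -> [T [A int] -> [T [A int]]]]

6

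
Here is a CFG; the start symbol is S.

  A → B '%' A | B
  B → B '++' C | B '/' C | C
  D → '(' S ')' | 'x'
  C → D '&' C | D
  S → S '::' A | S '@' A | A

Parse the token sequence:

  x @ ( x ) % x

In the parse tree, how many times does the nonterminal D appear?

4

[S [S [A [B [C [D x]]]]] @ [A [B [C [D ( [S [A [B [C [D x]]]]] )]]] % [A [B [C [D x]]]]]]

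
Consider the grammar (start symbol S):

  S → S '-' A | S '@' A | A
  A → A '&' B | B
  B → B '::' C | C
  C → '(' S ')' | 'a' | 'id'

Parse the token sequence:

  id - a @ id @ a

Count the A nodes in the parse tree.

[S [S [S [S [A [B [C id]]]] - [A [B [C a]]]] @ [A [B [C id]]]] @ [A [B [C a]]]]

4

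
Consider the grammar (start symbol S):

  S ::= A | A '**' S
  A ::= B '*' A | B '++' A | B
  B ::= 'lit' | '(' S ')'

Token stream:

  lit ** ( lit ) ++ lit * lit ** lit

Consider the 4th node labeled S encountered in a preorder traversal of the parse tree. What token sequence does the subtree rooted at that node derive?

[S [A [B lit]] ** [S [A [B ( [S [A [B lit]]] )] ++ [A [B lit] * [A [B lit]]]] ** [S [A [B lit]]]]]

lit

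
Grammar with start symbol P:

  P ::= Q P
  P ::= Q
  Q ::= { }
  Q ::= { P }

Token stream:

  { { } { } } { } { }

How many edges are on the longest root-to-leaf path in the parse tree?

5

[P [Q { [P [Q { }] [P [Q { }]]] }] [P [Q { }] [P [Q { }]]]]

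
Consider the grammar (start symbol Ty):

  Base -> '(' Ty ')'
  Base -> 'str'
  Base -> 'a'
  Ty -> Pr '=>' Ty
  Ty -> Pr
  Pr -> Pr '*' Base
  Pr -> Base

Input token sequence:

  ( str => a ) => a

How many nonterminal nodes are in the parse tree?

[Ty [Pr [Base ( [Ty [Pr [Base str]] => [Ty [Pr [Base a]]]] )]] => [Ty [Pr [Base a]]]]

12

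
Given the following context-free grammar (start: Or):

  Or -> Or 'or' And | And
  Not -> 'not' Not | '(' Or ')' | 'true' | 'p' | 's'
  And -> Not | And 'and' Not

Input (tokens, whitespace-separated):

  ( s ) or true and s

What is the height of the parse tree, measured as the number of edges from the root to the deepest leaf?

[Or [Or [And [Not ( [Or [And [Not s]]] )]]] or [And [And [Not true]] and [Not s]]]

7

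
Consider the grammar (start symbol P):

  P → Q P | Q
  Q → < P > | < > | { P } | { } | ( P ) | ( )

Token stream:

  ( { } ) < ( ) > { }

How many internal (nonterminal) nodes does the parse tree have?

[P [Q ( [P [Q { }]] )] [P [Q < [P [Q ( )]] >] [P [Q { }]]]]

10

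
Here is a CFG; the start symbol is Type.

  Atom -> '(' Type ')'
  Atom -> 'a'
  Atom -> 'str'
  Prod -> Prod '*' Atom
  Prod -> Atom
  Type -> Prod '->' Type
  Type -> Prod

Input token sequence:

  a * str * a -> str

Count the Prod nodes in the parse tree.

[Type [Prod [Prod [Prod [Atom a]] * [Atom str]] * [Atom a]] -> [Type [Prod [Atom str]]]]

4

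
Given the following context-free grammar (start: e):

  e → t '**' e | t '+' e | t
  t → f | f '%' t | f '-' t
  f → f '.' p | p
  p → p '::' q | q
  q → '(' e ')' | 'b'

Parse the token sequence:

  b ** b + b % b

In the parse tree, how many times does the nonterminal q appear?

[e [t [f [p [q b]]]] ** [e [t [f [p [q b]]]] + [e [t [f [p [q b]]] % [t [f [p [q b]]]]]]]]

4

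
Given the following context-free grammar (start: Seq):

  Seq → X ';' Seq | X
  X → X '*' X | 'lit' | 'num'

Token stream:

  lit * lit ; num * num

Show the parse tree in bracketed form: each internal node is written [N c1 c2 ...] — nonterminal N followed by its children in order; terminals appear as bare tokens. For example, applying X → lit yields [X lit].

Seq
X ; Seq
X * X ; Seq
lit * X ; Seq
lit * lit ; Seq
lit * lit ; X
lit * lit ; X * X
lit * lit ; num * X
lit * lit ; num * num

[Seq [X [X lit] * [X lit]] ; [Seq [X [X num] * [X num]]]]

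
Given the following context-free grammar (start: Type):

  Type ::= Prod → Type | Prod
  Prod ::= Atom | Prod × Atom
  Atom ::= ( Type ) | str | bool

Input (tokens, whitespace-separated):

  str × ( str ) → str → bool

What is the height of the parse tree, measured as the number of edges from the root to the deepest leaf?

6

[Type [Prod [Prod [Atom str]] × [Atom ( [Type [Prod [Atom str]]] )]] → [Type [Prod [Atom str]] → [Type [Prod [Atom bool]]]]]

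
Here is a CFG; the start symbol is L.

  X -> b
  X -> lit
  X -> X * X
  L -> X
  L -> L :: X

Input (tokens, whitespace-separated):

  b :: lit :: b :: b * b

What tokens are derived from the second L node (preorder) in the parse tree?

[L [L [L [L [X b]] :: [X lit]] :: [X b]] :: [X [X b] * [X b]]]

b :: lit :: b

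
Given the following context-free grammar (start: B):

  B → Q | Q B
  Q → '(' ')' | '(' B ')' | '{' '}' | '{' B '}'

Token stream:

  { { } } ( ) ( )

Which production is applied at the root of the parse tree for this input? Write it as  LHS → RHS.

[B [Q { [B [Q { }]] }] [B [Q ( )] [B [Q ( )]]]]

B → Q B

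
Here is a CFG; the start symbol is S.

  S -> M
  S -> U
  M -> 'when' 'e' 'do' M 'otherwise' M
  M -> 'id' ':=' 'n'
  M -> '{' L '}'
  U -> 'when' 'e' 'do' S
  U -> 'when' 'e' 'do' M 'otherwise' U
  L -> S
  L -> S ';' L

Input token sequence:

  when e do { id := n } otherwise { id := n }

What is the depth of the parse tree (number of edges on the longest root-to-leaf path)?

[S [M when e do [M { [L [S [M id := n]]] }] otherwise [M { [L [S [M id := n]]] }]]]

6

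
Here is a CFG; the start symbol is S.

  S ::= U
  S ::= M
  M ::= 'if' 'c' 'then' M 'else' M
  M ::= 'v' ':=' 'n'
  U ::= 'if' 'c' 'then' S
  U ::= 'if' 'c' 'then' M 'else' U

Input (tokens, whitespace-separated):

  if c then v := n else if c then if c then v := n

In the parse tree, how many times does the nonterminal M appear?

2

[S [U if c then [M v := n] else [U if c then [S [U if c then [S [M v := n]]]]]]]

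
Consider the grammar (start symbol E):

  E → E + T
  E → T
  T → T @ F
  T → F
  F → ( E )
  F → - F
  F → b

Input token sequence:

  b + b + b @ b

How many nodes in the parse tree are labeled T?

4

[E [E [E [T [F b]]] + [T [F b]]] + [T [T [F b]] @ [F b]]]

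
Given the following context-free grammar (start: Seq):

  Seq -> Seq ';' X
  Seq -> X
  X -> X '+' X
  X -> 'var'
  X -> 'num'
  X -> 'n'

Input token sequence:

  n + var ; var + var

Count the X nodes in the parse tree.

[Seq [Seq [X [X n] + [X var]]] ; [X [X var] + [X var]]]

6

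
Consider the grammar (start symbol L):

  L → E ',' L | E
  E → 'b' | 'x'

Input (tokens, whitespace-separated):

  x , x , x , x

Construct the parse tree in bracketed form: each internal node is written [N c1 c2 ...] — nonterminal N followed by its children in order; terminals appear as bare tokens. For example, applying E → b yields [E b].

L
E , L
x , L
x , E , L
x , x , L
x , x , E , L
x , x , x , L
x , x , x , E
x , x , x , x

[L [E x] , [L [E x] , [L [E x] , [L [E x]]]]]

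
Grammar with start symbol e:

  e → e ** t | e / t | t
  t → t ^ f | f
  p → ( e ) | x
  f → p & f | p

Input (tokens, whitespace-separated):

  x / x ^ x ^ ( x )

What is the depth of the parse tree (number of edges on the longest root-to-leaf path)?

8

[e [e [t [f [p x]]]] / [t [t [t [f [p x]]] ^ [f [p x]]] ^ [f [p ( [e [t [f [p x]]]] )]]]]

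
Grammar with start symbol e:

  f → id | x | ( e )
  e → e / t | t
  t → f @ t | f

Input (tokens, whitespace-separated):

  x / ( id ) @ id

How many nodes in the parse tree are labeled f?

4

[e [e [t [f x]]] / [t [f ( [e [t [f id]]] )] @ [t [f id]]]]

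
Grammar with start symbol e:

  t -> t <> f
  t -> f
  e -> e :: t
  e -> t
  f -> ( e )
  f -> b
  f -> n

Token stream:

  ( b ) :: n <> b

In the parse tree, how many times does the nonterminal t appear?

4

[e [e [t [f ( [e [t [f b]]] )]]] :: [t [t [f n]] <> [f b]]]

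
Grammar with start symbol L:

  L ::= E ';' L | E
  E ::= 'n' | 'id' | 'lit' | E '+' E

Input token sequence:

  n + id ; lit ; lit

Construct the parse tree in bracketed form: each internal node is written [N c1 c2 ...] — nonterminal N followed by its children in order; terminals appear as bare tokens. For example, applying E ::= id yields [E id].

[L [E [E n] + [E id]] ; [L [E lit] ; [L [E lit]]]]

L
E ; L
E + E ; L
n + E ; L
n + id ; L
n + id ; E ; L
n + id ; lit ; L
n + id ; lit ; E
n + id ; lit ; lit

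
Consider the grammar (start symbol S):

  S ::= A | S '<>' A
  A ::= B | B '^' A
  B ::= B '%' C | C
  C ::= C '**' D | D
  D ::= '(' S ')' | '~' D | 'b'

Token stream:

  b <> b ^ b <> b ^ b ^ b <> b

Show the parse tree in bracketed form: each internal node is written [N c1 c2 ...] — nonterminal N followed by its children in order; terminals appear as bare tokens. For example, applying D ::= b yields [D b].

[S [S [S [S [A [B [C [D b]]]]] <> [A [B [C [D b]]] ^ [A [B [C [D b]]]]]] <> [A [B [C [D b]]] ^ [A [B [C [D b]]] ^ [A [B [C [D b]]]]]]] <> [A [B [C [D b]]]]]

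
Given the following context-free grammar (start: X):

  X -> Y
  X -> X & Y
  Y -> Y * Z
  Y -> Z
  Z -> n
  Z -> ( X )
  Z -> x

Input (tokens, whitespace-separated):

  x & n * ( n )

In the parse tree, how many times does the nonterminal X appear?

[X [X [Y [Z x]]] & [Y [Y [Z n]] * [Z ( [X [Y [Z n]]] )]]]

3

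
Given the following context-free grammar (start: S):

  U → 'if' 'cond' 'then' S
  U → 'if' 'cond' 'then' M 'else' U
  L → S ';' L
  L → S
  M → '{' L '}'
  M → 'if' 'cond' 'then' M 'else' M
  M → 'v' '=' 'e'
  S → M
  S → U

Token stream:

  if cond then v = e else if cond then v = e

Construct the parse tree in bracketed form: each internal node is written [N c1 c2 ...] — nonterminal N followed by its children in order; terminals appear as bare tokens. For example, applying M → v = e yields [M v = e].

[S [U if cond then [M v = e] else [U if cond then [S [M v = e]]]]]

S
U
if cond then M else U
if cond then v = e else U
if cond then v = e else if cond then S
if cond then v = e else if cond then M
if cond then v = e else if cond then v = e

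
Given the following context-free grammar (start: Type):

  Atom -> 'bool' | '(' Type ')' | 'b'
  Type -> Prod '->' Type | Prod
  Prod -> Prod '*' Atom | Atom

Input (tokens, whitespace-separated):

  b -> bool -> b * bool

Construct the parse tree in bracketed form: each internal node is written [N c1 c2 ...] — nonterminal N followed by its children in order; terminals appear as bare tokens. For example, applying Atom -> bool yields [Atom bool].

[Type [Prod [Atom b]] -> [Type [Prod [Atom bool]] -> [Type [Prod [Prod [Atom b]] * [Atom bool]]]]]

Type
Prod -> Type
Atom -> Type
b -> Type
b -> Prod -> Type
b -> Atom -> Type
b -> bool -> Type
b -> bool -> Prod
b -> bool -> Prod * Atom
b -> bool -> Atom * Atom
b -> bool -> b * Atom
b -> bool -> b * bool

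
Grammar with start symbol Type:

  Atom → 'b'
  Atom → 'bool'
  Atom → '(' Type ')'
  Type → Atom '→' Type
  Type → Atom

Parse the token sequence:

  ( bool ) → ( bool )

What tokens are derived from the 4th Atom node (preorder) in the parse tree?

[Type [Atom ( [Type [Atom bool]] )] → [Type [Atom ( [Type [Atom bool]] )]]]

bool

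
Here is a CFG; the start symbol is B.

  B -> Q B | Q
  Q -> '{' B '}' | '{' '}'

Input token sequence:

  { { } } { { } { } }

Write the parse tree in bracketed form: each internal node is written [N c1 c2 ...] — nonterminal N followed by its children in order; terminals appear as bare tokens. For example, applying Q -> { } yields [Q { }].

[B [Q { [B [Q { }]] }] [B [Q { [B [Q { }] [B [Q { }]]] }]]]

B
Q B
{ B } B
{ Q } B
{ { } } B
{ { } } Q
{ { } } { B }
{ { } } { Q B }
{ { } } { { } B }
{ { } } { { } Q }
{ { } } { { } { } }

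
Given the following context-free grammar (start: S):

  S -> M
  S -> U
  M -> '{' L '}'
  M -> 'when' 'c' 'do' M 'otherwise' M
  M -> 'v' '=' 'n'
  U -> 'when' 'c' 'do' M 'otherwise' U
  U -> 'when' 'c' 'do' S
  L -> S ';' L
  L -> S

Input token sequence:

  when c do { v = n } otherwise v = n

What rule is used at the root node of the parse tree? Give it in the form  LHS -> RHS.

S -> M

[S [M when c do [M { [L [S [M v = n]]] }] otherwise [M v = n]]]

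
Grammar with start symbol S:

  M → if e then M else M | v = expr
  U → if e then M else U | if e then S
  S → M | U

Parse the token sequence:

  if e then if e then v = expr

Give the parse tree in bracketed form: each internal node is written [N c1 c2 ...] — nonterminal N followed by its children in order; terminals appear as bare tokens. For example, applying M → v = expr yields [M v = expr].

[S [U if e then [S [U if e then [S [M v = expr]]]]]]

S
U
if e then S
if e then U
if e then if e then S
if e then if e then M
if e then if e then v = expr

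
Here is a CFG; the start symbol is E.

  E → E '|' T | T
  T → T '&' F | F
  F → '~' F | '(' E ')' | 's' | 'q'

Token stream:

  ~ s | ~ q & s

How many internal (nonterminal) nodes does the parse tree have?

10

[E [E [T [F ~ [F s]]]] | [T [T [F ~ [F q]]] & [F s]]]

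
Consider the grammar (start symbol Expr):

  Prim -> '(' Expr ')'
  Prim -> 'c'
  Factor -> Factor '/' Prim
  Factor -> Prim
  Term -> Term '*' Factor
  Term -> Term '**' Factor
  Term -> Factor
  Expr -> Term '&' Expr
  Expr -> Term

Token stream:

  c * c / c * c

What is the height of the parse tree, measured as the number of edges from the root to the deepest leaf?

[Expr [Term [Term [Term [Factor [Prim c]]] * [Factor [Factor [Prim c]] / [Prim c]]] * [Factor [Prim c]]]]

6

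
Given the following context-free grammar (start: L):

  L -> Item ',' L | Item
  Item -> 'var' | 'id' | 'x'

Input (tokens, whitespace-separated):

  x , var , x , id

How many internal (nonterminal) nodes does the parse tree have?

[L [Item x] , [L [Item var] , [L [Item x] , [L [Item id]]]]]

8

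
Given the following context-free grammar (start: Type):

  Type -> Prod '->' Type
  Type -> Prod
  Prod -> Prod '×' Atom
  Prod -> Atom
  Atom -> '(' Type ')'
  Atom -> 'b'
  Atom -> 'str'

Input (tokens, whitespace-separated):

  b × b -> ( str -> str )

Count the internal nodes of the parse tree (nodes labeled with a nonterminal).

[Type [Prod [Prod [Atom b]] × [Atom b]] -> [Type [Prod [Atom ( [Type [Prod [Atom str]] -> [Type [Prod [Atom str]]]] )]]]]

14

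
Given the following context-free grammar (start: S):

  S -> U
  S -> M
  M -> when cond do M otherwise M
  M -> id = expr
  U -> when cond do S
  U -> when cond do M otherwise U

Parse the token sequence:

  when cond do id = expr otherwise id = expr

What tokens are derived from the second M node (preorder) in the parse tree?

[S [M when cond do [M id = expr] otherwise [M id = expr]]]

id = expr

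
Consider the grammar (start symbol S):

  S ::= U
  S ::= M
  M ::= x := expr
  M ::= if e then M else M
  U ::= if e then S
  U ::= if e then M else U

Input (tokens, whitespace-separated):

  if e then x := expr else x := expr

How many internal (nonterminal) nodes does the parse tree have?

[S [M if e then [M x := expr] else [M x := expr]]]

4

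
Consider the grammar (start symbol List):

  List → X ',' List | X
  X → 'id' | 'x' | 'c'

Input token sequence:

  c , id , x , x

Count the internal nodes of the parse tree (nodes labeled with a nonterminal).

8

[List [X c] , [List [X id] , [List [X x] , [List [X x]]]]]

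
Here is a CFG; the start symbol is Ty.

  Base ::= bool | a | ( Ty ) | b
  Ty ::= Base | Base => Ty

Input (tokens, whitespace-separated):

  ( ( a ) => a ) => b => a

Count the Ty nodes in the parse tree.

[Ty [Base ( [Ty [Base ( [Ty [Base a]] )] => [Ty [Base a]]] )] => [Ty [Base b] => [Ty [Base a]]]]

6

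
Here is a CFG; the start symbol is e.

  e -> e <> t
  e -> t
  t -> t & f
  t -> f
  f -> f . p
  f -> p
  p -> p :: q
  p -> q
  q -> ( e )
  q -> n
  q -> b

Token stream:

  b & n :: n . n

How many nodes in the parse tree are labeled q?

[e [t [t [f [p [q b]]]] & [f [f [p [p [q n]] :: [q n]]] . [p [q n]]]]]

4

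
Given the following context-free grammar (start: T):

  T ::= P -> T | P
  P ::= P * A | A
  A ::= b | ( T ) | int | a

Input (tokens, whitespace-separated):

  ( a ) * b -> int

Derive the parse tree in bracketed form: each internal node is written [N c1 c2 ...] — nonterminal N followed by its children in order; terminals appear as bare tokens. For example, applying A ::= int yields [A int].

T
P -> T
P * A -> T
A * A -> T
( T ) * A -> T
( P ) * A -> T
( A ) * A -> T
( a ) * A -> T
( a ) * b -> T
( a ) * b -> P
( a ) * b -> A
( a ) * b -> int

[T [P [P [A ( [T [P [A a]]] )]] * [A b]] -> [T [P [A int]]]]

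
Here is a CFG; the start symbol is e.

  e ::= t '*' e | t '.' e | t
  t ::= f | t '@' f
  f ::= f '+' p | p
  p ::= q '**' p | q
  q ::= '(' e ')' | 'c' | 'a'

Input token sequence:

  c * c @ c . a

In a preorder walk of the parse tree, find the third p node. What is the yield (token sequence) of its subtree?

[e [t [f [p [q c]]]] * [e [t [t [f [p [q c]]]] @ [f [p [q c]]]] . [e [t [f [p [q a]]]]]]]

c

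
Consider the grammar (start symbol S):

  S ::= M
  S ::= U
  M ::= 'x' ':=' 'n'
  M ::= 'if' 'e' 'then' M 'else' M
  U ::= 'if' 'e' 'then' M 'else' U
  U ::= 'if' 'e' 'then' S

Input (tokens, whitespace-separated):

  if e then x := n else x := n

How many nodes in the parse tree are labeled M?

[S [M if e then [M x := n] else [M x := n]]]

3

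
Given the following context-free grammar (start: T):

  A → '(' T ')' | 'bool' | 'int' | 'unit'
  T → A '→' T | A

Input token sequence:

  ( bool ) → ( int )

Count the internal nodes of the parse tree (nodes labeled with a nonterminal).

8

[T [A ( [T [A bool]] )] → [T [A ( [T [A int]] )]]]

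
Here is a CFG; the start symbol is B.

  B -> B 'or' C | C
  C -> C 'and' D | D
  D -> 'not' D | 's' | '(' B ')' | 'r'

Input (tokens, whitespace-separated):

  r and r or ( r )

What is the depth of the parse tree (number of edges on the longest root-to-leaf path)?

6

[B [B [C [C [D r]] and [D r]]] or [C [D ( [B [C [D r]]] )]]]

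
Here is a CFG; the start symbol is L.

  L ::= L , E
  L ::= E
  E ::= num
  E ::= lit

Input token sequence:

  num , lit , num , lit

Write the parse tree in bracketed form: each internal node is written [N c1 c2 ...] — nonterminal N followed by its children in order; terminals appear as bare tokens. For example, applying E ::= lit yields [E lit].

L
L , E
L , E , E
L , E , E , E
E , E , E , E
num , E , E , E
num , lit , E , E
num , lit , num , E
num , lit , num , lit

[L [L [L [L [E num]] , [E lit]] , [E num]] , [E lit]]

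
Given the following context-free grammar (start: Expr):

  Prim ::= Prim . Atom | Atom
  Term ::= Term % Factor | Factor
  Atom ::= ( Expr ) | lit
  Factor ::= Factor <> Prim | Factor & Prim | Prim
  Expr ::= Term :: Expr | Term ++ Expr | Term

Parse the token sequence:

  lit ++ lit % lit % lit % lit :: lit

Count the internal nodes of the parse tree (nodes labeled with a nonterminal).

[Expr [Term [Factor [Prim [Atom lit]]]] ++ [Expr [Term [Term [Term [Term [Factor [Prim [Atom lit]]]] % [Factor [Prim [Atom lit]]]] % [Factor [Prim [Atom lit]]]] % [Factor [Prim [Atom lit]]]] :: [Expr [Term [Factor [Prim [Atom lit]]]]]]]

27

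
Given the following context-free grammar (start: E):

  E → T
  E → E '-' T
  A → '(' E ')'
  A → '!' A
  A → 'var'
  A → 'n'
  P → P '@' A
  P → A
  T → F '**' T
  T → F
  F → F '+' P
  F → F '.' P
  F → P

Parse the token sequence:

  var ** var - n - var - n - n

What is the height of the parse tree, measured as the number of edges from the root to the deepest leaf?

[E [E [E [E [E [T [F [P [A var]]] ** [T [F [P [A var]]]]]] - [T [F [P [A n]]]]] - [T [F [P [A var]]]]] - [T [F [P [A n]]]]] - [T [F [P [A n]]]]]

10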